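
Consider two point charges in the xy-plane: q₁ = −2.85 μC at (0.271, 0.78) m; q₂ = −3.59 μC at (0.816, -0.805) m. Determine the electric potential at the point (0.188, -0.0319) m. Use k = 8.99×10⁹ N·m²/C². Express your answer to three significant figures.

-6.38×10⁴ V

The total potential is the scalar sum of each charge's contribution, V = Σ kqᵢ/rᵢ.
Distances from the field point to each charge: r₁ = 0.816 m, r₂ = 0.996 m.
V = k[(-2.85×10⁻⁶)/(0.816) + (-3.59×10⁻⁶)/(0.996)] = -6.38×10⁴ V.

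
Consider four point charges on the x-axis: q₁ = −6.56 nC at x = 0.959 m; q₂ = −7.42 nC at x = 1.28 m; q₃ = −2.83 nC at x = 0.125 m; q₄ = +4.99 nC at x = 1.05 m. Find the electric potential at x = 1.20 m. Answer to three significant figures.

The total potential is the scalar sum of each charge's contribution, V = Σ kqᵢ/rᵢ.
Distances from the field point to each charge: r₁ = 0.241 m, r₂ = 0.0800 m, r₃ = 1.07 m, r₄ = 0.150 m.
V = k[(-6.56×10⁻⁹)/(0.241) + (-7.42×10⁻⁹)/(0.0800) + (-2.83×10⁻⁹)/(1.07) + (4.99×10⁻⁹)/(0.150)] = -803 V.

-803 V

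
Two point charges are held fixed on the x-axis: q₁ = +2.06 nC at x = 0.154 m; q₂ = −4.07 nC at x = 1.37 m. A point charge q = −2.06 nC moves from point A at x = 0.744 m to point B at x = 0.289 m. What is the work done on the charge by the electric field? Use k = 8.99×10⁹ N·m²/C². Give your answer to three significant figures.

2.69×10⁻⁷ J

The work done by the electric force is W_field = −ΔU = −q(V_B − V_A) = q(V_A − V_B).
At A: distances to the source charges are 0.590 m, 0.626 m; V_A = Σ kqᵢ/rᵢ = -27.1 V.
At B: distances to the source charges are 0.135 m, 1.08 m; V_B = Σ kqᵢ/rᵢ = 103 V.
ΔV = V_B − V_A = 130 V.
W_field = −qΔV = −(-2.06×10⁻⁹ C)(130 V) = 2.69×10⁻⁷ J.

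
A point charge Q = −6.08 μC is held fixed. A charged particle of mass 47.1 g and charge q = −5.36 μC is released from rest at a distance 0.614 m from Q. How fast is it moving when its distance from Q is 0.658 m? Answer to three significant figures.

Only the electrostatic force acts, so mechanical energy is conserved: ½mv² = U₁ − U₂ = kQq(1/r₁ − 1/r₂).
U₁ − U₂ = (8.99×10⁹ N·m²/C²)(-6.08×10⁻⁶ C)(-5.36×10⁻⁶ C)(1/0.614 − 1/0.658) = 0.0319 J.
v = √(2·0.0319/0.0471) = 1.16 m/s.

1.16 m/s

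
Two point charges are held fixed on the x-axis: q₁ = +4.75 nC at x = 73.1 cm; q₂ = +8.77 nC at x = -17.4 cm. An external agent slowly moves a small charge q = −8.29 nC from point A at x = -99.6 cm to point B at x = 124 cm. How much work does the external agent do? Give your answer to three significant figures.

-1.58×10⁻⁷ J

For quasistatic motion the external work equals the change in potential energy: W_ext = qΔV = q(V_B − V_A).
At A: distances to the source charges are 1.73 m, 0.822 m; V_A = Σ kqᵢ/rᵢ = 121 V.
At B: distances to the source charges are 0.509 m, 1.41 m; V_B = Σ kqᵢ/rᵢ = 140 V.
ΔV = V_B − V_A = 19.0 V.
W_ext = qΔV = (-8.29×10⁻⁹ C)(19.0 V) = -1.58×10⁻⁷ J.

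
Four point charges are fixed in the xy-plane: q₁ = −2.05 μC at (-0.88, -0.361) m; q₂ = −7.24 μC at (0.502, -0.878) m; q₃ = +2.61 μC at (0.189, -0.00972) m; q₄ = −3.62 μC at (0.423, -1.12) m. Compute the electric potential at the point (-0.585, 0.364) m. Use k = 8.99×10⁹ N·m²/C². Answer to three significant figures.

-5.38×10⁴ V

The total potential is the scalar sum of each charge's contribution, V = Σ kqᵢ/rᵢ.
Distances from the field point to each charge: r₁ = 0.783 m, r₂ = 1.65 m, r₃ = 0.860 m, r₄ = 1.79 m.
V = k[(-2.05×10⁻⁶)/(0.783) + (-7.24×10⁻⁶)/(1.65) + (2.61×10⁻⁶)/(0.860) + (-3.62×10⁻⁶)/(1.79)] = -5.38×10⁴ V.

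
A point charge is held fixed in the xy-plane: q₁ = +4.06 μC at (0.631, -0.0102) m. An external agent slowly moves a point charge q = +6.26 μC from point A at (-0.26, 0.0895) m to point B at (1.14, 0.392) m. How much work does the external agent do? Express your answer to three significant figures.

For quasistatic motion the external work equals the change in potential energy: W_ext = qΔV = q(V_B − V_A).
At A: distance to the source charge is 0.897 m; V_A = kq₁/r = 4.07×10⁴ V.
At B: distance to the source charge is 0.649 m; V_B = kq₁/r = 5.63×10⁴ V.
ΔV = V_B − V_A = 1.56×10⁴ V.
W_ext = qΔV = (6.26×10⁻⁶ C)(1.56×10⁴ V) = 0.0974 J.

0.0974 J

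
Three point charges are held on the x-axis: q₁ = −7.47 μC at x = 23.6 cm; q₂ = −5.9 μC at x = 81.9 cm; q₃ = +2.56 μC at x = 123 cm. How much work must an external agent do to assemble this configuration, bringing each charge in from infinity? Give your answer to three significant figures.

0.176 J

The assembly work is the sum of pairwise potential energies, U = Σ_{i<j} kqᵢqⱼ/rᵢⱼ.
Pair separations: r₁₂ = 0.583 m, r₁₃ = 0.994 m, r₂₃ = 0.411 m.
U = (0.680) + (-0.173) + (-0.330) = 0.176 J.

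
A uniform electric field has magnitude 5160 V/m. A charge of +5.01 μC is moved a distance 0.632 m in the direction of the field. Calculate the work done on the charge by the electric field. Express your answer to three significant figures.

0.0163 J

The potential change for a displacement 0.632 m in the direction of the field is ΔV = −Ed = -3260 V.
W_field = −qΔV = 0.0163 J.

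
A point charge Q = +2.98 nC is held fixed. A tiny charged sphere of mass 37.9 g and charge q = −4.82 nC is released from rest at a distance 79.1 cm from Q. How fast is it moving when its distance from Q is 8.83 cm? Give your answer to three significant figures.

Only the electrostatic force acts, so mechanical energy is conserved: ½mv² = U₁ − U₂ = kQq(1/r₁ − 1/r₂).
U₁ − U₂ = (8.99×10⁹ N·m²/C²)(2.98×10⁻⁹ C)(-4.82×10⁻⁹ C)(1/0.791 − 1/0.0883) = 1.30×10⁻⁶ J.
v = √(2·1.30×10⁻⁶/0.0379) = 8.28×10⁻³ m/s.

8.28×10⁻³ m/s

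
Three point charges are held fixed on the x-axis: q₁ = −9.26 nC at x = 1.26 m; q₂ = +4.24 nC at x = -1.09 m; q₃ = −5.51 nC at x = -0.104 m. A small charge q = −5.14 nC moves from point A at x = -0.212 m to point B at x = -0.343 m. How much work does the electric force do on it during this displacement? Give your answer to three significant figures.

1.36×10⁻⁶ J

The work done by the electric force is W_field = −ΔU = −q(V_B − V_A) = q(V_A − V_B).
At A: distances to the source charges are 1.47 m, 0.878 m, 0.108 m; V_A = Σ kqᵢ/rᵢ = -472 V.
At B: distances to the source charges are 1.60 m, 0.747 m, 0.239 m; V_B = Σ kqᵢ/rᵢ = -208 V.
ΔV = V_B − V_A = 264 V.
W_field = −qΔV = −(-5.14×10⁻⁹ C)(264 V) = 1.36×10⁻⁶ J.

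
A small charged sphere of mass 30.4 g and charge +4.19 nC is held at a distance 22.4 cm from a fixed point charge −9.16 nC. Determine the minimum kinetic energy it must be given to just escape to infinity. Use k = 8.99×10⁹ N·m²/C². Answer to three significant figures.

To just escape, total mechanical energy must reach zero at infinity: ½mv²_min + U = 0, so ½mv²_min = −U = |kQq|/r.
|U| = |kQq|/r = (8.99×10⁹ N·m²/C²)(9.16×10⁻⁹)(4.19×10⁻⁹)/(0.224) = 1.54×10⁻⁶ J.

1.54×10⁻⁶ J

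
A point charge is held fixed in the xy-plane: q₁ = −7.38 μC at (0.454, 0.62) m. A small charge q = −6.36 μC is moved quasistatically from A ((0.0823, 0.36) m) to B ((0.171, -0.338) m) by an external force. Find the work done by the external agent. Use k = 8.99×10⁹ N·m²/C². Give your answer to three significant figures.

For quasistatic motion the external work equals the change in potential energy: W_ext = qΔV = q(V_B − V_A).
At A: distance to the source charge is 0.454 m; V_A = kq₁/r = -1.46×10⁵ V.
At B: distance to the source charge is 0.999 m; V_B = kq₁/r = -6.64×10⁴ V.
ΔV = V_B − V_A = 7.98×10⁴ V.
W_ext = qΔV = (-6.36×10⁻⁶ C)(7.98×10⁴ V) = -0.508 J.

-0.508 J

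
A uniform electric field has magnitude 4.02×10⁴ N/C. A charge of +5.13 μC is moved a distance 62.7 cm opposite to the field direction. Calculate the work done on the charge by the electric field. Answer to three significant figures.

The potential change for a displacement 62.7 cm opposite to the field direction is ΔV = +Ed = 2.52×10⁴ V.
W_field = −qΔV = -0.129 J.

-0.129 J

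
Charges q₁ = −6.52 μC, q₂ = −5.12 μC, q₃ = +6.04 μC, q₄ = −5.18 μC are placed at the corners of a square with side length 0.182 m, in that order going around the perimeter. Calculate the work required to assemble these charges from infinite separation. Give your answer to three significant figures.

The work to assemble the configuration equals its total potential energy, U = Σ kqᵢqⱼ/rᵢⱼ over all pairs.
The four side pairs have separation 0.182 m and the two diagonal pairs 0.257 m.
Summing all 6 pair terms gives U = -0.205 J.

-0.205 J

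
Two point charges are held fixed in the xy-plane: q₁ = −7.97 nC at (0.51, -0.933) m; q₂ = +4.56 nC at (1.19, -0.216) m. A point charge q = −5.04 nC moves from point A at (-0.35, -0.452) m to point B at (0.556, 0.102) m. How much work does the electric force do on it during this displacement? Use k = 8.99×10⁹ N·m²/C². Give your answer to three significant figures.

1.77×10⁻⁷ J

The work done by the electric force is W_field = −ΔU = −q(V_B − V_A) = q(V_A − V_B).
At A: distances to the source charges are 0.985 m, 1.56 m; V_A = Σ kqᵢ/rᵢ = -46.4 V.
At B: distances to the source charges are 1.04 m, 0.709 m; V_B = Σ kqᵢ/rᵢ = -11.4 V.
ΔV = V_B − V_A = 35.0 V.
W_field = −qΔV = −(-5.04×10⁻⁹ C)(35.0 V) = 1.77×10⁻⁷ J.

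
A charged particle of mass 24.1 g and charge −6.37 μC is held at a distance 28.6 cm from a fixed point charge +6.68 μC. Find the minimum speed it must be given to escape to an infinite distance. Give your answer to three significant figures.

To just escape, total mechanical energy must reach zero at infinity: ½mv²_min + U = 0, so ½mv²_min = −U = |kQq|/r.
|U| = |kQq|/r = (8.99×10⁹ N·m²/C²)(6.68×10⁻⁶)(6.37×10⁻⁶)/(0.286) = 1.34 J.
v_min = √(2|U|/m) = √(2·1.34/0.0241) = 10.5 m/s.

10.5 m/s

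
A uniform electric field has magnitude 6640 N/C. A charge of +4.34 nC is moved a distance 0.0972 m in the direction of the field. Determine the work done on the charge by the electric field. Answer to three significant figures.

The potential change for a displacement 0.0972 m in the direction of the field is ΔV = −Ed = -645 V.
W_field = −qΔV = 2.80×10⁻⁶ J.

2.80×10⁻⁶ J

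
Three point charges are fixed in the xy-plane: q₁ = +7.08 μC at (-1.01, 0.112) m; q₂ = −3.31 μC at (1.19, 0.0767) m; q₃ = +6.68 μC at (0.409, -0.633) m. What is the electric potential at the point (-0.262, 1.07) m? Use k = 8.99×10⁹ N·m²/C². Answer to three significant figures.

6.83×10⁴ V

Electric potential is a scalar, so the contributions from each charge add algebraically: V = Σ kqᵢ/rᵢ.
Distances from the field point to each charge: r₁ = 1.22 m, r₂ = 1.76 m, r₃ = 1.83 m.
V = k[(7.08×10⁻⁶)/(1.22) + (-3.31×10⁻⁶)/(1.76) + (6.68×10⁻⁶)/(1.83)] = 6.83×10⁴ V.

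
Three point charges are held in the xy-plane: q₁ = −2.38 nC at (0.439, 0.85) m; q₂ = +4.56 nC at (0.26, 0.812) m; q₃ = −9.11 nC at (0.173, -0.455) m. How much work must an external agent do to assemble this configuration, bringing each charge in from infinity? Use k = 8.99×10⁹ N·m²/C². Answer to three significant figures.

The assembly work is the sum of pairwise potential energies, U = Σ_{i<j} kqᵢqⱼ/rᵢⱼ.
Pair separations: r₁₂ = 0.183 m, r₁₃ = 1.33 m, r₂₃ = 1.27 m.
U = (-5.33×10⁻⁷) + (1.46×10⁻⁷) + (-2.94×10⁻⁷) = -6.81×10⁻⁷ J.

-6.81×10⁻⁷ J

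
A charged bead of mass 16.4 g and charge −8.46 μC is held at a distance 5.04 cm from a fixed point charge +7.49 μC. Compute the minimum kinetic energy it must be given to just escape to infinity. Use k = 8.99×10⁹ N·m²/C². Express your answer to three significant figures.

11.3 J

To just escape, total mechanical energy must reach zero at infinity: ½mv²_min + U = 0, so ½mv²_min = −U = |kQq|/r.
|U| = |kQq|/r = (8.99×10⁹ N·m²/C²)(7.49×10⁻⁶)(8.46×10⁻⁶)/(0.0504) = 11.3 J.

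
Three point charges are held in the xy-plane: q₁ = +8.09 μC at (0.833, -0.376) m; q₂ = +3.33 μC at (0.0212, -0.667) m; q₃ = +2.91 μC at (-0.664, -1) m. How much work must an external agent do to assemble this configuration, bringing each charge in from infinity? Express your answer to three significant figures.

The work to assemble the configuration equals its total potential energy, U = Σ kqᵢqⱼ/rᵢⱼ over all pairs.
Pair separations: r₁₂ = 0.862 m, r₁₃ = 1.62 m, r₂₃ = 0.762 m.
U = (0.281) + (0.130) + (0.114) = 0.526 J.

0.526 J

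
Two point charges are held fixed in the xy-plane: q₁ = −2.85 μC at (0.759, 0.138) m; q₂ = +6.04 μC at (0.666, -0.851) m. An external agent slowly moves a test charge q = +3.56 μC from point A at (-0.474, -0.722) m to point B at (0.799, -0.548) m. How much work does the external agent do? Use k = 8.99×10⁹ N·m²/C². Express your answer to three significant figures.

0.344 J

For quasistatic motion the external work equals the change in potential energy: W_ext = qΔV = q(V_B − V_A).
At A: distances to the source charges are 1.50 m, 1.15 m; V_A = Σ kqᵢ/rᵢ = 3.03×10⁴ V.
At B: distances to the source charges are 0.687 m, 0.331 m; V_B = Σ kqᵢ/rᵢ = 1.27×10⁵ V.
ΔV = V_B − V_A = 9.65×10⁴ V.
W_ext = qΔV = (3.56×10⁻⁶ C)(9.65×10⁴ V) = 0.344 J.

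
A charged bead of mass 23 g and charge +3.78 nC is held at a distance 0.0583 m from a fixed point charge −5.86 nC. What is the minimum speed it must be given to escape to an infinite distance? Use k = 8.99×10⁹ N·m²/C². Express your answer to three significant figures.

To just escape, total mechanical energy must reach zero at infinity: ½mv²_min + U = 0, so ½mv²_min = −U = |kQq|/r.
|U| = |kQq|/r = (8.99×10⁹ N·m²/C²)(5.86×10⁻⁹)(3.78×10⁻⁹)/(0.0583) = 3.42×10⁻⁶ J.
v_min = √(2|U|/m) = √(2·3.42×10⁻⁶/0.0230) = 0.0172 m/s.

0.0172 m/s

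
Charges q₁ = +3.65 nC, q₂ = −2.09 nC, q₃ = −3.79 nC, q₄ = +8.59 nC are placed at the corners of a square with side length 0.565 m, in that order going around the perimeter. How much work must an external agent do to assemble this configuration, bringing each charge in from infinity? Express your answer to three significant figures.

-3.72×10⁻⁷ J

The assembly work is the sum of pairwise potential energies, U = Σ_{i<j} kqᵢqⱼ/rᵢⱼ.
The four side pairs have separation 0.565 m and the two diagonal pairs 0.799 m.
Summing all 6 pair terms gives U = -3.72×10⁻⁷ J.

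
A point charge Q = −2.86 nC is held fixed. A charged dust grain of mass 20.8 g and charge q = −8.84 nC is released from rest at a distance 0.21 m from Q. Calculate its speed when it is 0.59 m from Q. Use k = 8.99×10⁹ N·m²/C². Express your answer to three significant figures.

8.19×10⁻³ m/s

Only the electrostatic force acts, so mechanical energy is conserved: ½mv² = U₁ − U₂ = kQq(1/r₁ − 1/r₂).
U₁ − U₂ = (8.99×10⁹ N·m²/C²)(-2.86×10⁻⁹ C)(-8.84×10⁻⁹ C)(1/0.210 − 1/0.590) = 6.97×10⁻⁷ J.
v = √(2·6.97×10⁻⁷/0.0208) = 8.19×10⁻³ m/s.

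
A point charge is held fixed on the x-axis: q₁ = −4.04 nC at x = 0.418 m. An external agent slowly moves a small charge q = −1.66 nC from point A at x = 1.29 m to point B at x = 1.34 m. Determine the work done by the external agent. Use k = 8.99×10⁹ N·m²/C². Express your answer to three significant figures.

For quasistatic motion the external work equals the change in potential energy: W_ext = qΔV = q(V_B − V_A).
At A: distance to the source charge is 0.872 m; V_A = kq₁/r = -41.7 V.
At B: distance to the source charge is 0.922 m; V_B = kq₁/r = -39.4 V.
ΔV = V_B − V_A = 2.26 V.
W_ext = qΔV = (-1.66×10⁻⁹ C)(2.26 V) = -3.75×10⁻⁹ J.

-3.75×10⁻⁹ J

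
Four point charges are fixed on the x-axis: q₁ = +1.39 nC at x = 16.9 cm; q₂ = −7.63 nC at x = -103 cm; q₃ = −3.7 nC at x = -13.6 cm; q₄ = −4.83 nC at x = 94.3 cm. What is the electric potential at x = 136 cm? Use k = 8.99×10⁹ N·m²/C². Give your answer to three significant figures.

Electric potential is a scalar, so the contributions from each charge add algebraically: V = Σ kqᵢ/rᵢ.
Distances from the field point to each charge: r₁ = 1.19 m, r₂ = 2.39 m, r₃ = 1.50 m, r₄ = 0.417 m.
V = k[(1.39×10⁻⁹)/(1.19) + (-7.63×10⁻⁹)/(2.39) + (-3.70×10⁻⁹)/(1.50) + (-4.83×10⁻⁹)/(0.417)] = -145 V.

-145 V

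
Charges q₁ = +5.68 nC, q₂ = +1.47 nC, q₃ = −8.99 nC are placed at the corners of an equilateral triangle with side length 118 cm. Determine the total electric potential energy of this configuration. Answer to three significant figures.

-4.26×10⁻⁷ J

The work to assemble the configuration equals its total potential energy, U = Σ kqᵢqⱼ/rᵢⱼ over all pairs.
All three pair separations equal the side length, 1.18 m.
U = (6.36×10⁻⁸) + (-3.89×10⁻⁷) + (-1.01×10⁻⁷) = -4.26×10⁻⁷ J.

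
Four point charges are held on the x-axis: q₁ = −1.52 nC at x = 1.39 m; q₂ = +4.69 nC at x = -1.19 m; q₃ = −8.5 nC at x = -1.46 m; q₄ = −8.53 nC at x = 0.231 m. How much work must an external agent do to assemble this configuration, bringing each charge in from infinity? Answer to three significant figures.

The assembly work is the sum of pairwise potential energies, U = Σ_{i<j} kqᵢqⱼ/rᵢⱼ.
Pair separations: r₁₂ = 2.58 m, r₁₃ = 2.85 m, r₁₄ = 1.16 m, r₂₃ = 0.270 m, r₂₄ = 1.42 m, r₃₄ = 1.69 m.
Summing all 6 pair terms gives U = -1.08×10⁻⁶ J.

-1.08×10⁻⁶ J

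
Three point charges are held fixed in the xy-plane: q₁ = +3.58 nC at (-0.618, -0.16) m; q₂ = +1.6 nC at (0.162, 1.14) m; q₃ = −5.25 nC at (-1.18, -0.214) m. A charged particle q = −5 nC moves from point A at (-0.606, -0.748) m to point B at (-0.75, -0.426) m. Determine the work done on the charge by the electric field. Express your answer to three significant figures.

8.15×10⁻⁸ J

The work done by the electric force is W_field = −ΔU = −q(V_B − V_A) = q(V_A − V_B).
At A: distances to the source charges are 0.588 m, 2.04 m, 0.784 m; V_A = Σ kqᵢ/rᵢ = 1.58 V.
At B: distances to the source charges are 0.297 m, 1.81 m, 0.479 m; V_B = Σ kqᵢ/rᵢ = 17.9 V.
ΔV = V_B − V_A = 16.3 V.
W_field = −qΔV = −(-5.00×10⁻⁹ C)(16.3 V) = 8.15×10⁻⁸ J.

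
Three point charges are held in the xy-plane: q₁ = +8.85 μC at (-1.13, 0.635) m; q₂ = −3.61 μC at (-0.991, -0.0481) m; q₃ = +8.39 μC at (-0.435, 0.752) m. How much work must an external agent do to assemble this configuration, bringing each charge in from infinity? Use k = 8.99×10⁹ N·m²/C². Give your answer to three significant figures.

0.256 J

The assembly work is the sum of pairwise potential energies, U = Σ_{i<j} kqᵢqⱼ/rᵢⱼ.
Pair separations: r₁₂ = 0.697 m, r₁₃ = 0.705 m, r₂₃ = 0.974 m.
U = (-0.412) + (0.947) + (-0.279) = 0.256 J.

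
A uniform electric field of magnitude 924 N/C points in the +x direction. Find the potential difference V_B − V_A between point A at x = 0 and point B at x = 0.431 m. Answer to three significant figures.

-398 V

In a uniform field, potential decreases in the direction of E: V_B − V_A = −E·Δx.
V_B − V_A = −(924 V/m)(0.431 m) = -398 V.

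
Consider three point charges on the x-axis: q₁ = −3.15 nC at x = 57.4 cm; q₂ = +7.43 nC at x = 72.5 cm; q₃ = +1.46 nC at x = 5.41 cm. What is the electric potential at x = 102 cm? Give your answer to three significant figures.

Electric potential is a scalar, so the contributions from each charge add algebraically: V = Σ kqᵢ/rᵢ.
Distances from the field point to each charge: r₁ = 0.446 m, r₂ = 0.295 m, r₃ = 0.966 m.
V = k[(-3.15×10⁻⁹)/(0.446) + (7.43×10⁻⁹)/(0.295) + (1.46×10⁻⁹)/(0.966)] = 177 V.

177 V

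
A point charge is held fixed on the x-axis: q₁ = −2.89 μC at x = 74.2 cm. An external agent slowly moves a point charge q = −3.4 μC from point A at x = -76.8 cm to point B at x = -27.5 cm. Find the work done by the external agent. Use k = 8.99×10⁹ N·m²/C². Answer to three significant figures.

0.0284 J

For quasistatic motion the external work equals the change in potential energy: W_ext = qΔV = q(V_B − V_A).
At A: distance to the source charge is 1.51 m; V_A = kq₁/r = -1.72×10⁴ V.
At B: distance to the source charge is 1.02 m; V_B = kq₁/r = -2.55×10⁴ V.
ΔV = V_B − V_A = -8340 V.
W_ext = qΔV = (-3.40×10⁻⁶ C)(-8340 V) = 0.0284 J.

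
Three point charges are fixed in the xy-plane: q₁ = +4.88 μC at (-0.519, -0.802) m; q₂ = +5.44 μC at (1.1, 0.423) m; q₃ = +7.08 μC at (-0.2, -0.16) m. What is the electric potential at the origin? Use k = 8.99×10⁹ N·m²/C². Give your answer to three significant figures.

The total potential is the scalar sum of each charge's contribution, V = Σ kqᵢ/rᵢ.
Distances from the field point to each charge: r₁ = 0.955 m, r₂ = 1.18 m, r₃ = 0.256 m.
V = k[(4.88×10⁻⁶)/(0.955) + (5.44×10⁻⁶)/(1.18) + (7.08×10⁻⁶)/(0.256)] = 3.36×10⁵ V.

3.36×10⁵ V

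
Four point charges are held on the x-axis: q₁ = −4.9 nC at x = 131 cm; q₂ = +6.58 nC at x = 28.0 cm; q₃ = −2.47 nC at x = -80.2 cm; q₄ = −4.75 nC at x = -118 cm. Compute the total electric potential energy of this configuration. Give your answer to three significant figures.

-1.94×10⁻⁷ J

The work to assemble the configuration equals its total potential energy, U = Σ kqᵢqⱼ/rᵢⱼ over all pairs.
Pair separations: r₁₂ = 1.03 m, r₁₃ = 2.11 m, r₁₄ = 2.49 m, r₂₃ = 1.08 m, r₂₄ = 1.46 m, r₃₄ = 0.378 m.
Summing all 6 pair terms gives U = -1.94×10⁻⁷ J.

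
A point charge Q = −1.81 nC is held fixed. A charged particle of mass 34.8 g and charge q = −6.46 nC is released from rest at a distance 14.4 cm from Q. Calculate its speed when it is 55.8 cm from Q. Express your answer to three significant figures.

5.58×10⁻³ m/s

Only the electrostatic force acts, so mechanical energy is conserved: ½mv² = U₁ − U₂ = kQq(1/r₁ − 1/r₂).
U₁ − U₂ = (8.99×10⁹ N·m²/C²)(-1.81×10⁻⁹ C)(-6.46×10⁻⁹ C)(1/0.144 − 1/0.558) = 5.42×10⁻⁷ J.
v = √(2·5.42×10⁻⁷/0.0348) = 5.58×10⁻³ m/s.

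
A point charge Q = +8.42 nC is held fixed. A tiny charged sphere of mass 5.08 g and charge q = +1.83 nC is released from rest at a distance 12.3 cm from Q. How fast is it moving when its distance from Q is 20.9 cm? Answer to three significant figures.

Only the electrostatic force acts, so mechanical energy is conserved: ½mv² = U₁ − U₂ = kQq(1/r₁ − 1/r₂).
U₁ − U₂ = (8.99×10⁹ N·m²/C²)(8.42×10⁻⁹ C)(1.83×10⁻⁹ C)(1/0.123 − 1/0.209) = 4.63×10⁻⁷ J.
v = √(2·4.63×10⁻⁷/5.08×10⁻³) = 0.0135 m/s.

0.0135 m/s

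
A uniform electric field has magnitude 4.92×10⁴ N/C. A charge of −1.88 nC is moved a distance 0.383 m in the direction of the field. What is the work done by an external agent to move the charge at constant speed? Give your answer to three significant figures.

3.54×10⁻⁵ J

The potential change for a displacement 0.383 m in the direction of the field is ΔV = −Ed = -1.88×10⁴ V.
W_ext = qΔV = 3.54×10⁻⁵ J.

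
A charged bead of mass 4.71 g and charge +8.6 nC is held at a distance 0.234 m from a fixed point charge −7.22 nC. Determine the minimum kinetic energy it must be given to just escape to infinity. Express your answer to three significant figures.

To just escape, total mechanical energy must reach zero at infinity: ½mv²_min + U = 0, so ½mv²_min = −U = |kQq|/r.
|U| = |kQq|/r = (8.99×10⁹ N·m²/C²)(7.22×10⁻⁹)(8.60×10⁻⁹)/(0.234) = 2.39×10⁻⁶ J.

2.39×10⁻⁶ J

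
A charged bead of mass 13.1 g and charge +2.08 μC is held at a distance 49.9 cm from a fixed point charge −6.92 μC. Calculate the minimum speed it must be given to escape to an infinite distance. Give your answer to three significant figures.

6.29 m/s

To just escape, total mechanical energy must reach zero at infinity: ½mv²_min + U = 0, so ½mv²_min = −U = |kQq|/r.
|U| = |kQq|/r = (8.99×10⁹ N·m²/C²)(6.92×10⁻⁶)(2.08×10⁻⁶)/(0.499) = 0.259 J.
v_min = √(2|U|/m) = √(2·0.259/0.0131) = 6.29 m/s.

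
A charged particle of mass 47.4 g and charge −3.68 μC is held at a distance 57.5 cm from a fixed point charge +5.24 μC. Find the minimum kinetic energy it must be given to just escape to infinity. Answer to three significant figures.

To just escape, total mechanical energy must reach zero at infinity: ½mv²_min + U = 0, so ½mv²_min = −U = |kQq|/r.
|U| = |kQq|/r = (8.99×10⁹ N·m²/C²)(5.24×10⁻⁶)(3.68×10⁻⁶)/(0.575) = 0.301 J.

0.301 J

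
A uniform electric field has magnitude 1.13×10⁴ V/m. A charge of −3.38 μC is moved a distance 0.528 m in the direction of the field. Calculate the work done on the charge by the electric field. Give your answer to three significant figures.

-0.0202 J

The potential change for a displacement 0.528 m in the direction of the field is ΔV = −Ed = -5970 V.
W_field = −qΔV = -0.0202 J.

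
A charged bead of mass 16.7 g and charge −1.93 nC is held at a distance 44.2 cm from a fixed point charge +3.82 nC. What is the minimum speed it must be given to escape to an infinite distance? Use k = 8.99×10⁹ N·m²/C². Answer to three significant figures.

To just escape, total mechanical energy must reach zero at infinity: ½mv²_min + U = 0, so ½mv²_min = −U = |kQq|/r.
|U| = |kQq|/r = (8.99×10⁹ N·m²/C²)(3.82×10⁻⁹)(1.93×10⁻⁹)/(0.442) = 1.50×10⁻⁷ J.
v_min = √(2|U|/m) = √(2·1.50×10⁻⁷/0.0167) = 4.24×10⁻³ m/s.

4.24×10⁻³ m/s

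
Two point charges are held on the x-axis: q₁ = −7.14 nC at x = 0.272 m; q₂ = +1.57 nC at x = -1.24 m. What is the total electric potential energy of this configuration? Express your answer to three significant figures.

The work to assemble the configuration equals its total potential energy, U = Σ kqᵢqⱼ/rᵢⱼ over all pairs.
Pair separations: r₁₂ = 1.51 m.
U = (-6.67×10⁻⁸) = -6.67×10⁻⁸ J.

-6.67×10⁻⁸ J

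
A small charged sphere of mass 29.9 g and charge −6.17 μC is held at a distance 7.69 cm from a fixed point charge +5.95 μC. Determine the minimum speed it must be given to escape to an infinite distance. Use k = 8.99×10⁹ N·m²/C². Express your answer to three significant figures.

16.9 m/s

To just escape, total mechanical energy must reach zero at infinity: ½mv²_min + U = 0, so ½mv²_min = −U = |kQq|/r.
|U| = |kQq|/r = (8.99×10⁹ N·m²/C²)(5.95×10⁻⁶)(6.17×10⁻⁶)/(0.0769) = 4.29 J.
v_min = √(2|U|/m) = √(2·4.29/0.0299) = 16.9 m/s.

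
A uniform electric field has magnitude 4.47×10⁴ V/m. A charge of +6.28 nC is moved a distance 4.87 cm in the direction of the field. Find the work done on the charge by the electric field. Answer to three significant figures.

The potential change for a displacement 4.87 cm in the direction of the field is ΔV = −Ed = -2180 V.
W_field = −qΔV = 1.37×10⁻⁵ J.

1.37×10⁻⁵ J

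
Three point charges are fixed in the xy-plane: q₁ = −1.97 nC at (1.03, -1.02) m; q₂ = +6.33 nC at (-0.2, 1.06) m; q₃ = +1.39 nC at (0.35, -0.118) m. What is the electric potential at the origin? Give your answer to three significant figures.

74.4 V

The total potential is the scalar sum of each charge's contribution, V = Σ kqᵢ/rᵢ.
Distances from the field point to each charge: r₁ = 1.45 m, r₂ = 1.08 m, r₃ = 0.369 m.
V = k[(-1.97×10⁻⁹)/(1.45) + (6.33×10⁻⁹)/(1.08) + (1.39×10⁻⁹)/(0.369)] = 74.4 V.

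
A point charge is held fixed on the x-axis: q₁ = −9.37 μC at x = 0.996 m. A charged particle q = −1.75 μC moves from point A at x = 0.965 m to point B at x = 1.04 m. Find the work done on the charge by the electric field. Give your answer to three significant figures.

The work done by the electric force is W_field = −ΔU = −q(V_B − V_A) = q(V_A − V_B).
At A: distance to the source charge is 0.0310 m; V_A = kq₁/r = -2.72×10⁶ V.
At B: distance to the source charge is 0.0440 m; V_B = kq₁/r = -1.91×10⁶ V.
ΔV = V_B − V_A = 8.03×10⁵ V.
W_field = −qΔV = −(-1.75×10⁻⁶ C)(8.03×10⁵ V) = 1.40 J.

1.40 J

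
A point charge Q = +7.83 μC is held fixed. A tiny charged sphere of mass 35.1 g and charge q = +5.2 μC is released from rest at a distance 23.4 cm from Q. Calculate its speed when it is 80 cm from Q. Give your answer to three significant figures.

7.94 m/s

Only the electrostatic force acts, so mechanical energy is conserved: ½mv² = U₁ − U₂ = kQq(1/r₁ − 1/r₂).
U₁ − U₂ = (8.99×10⁹ N·m²/C²)(7.83×10⁻⁶ C)(5.20×10⁻⁶ C)(1/0.234 − 1/0.800) = 1.11 J.
v = √(2·1.11/0.0351) = 7.94 m/s.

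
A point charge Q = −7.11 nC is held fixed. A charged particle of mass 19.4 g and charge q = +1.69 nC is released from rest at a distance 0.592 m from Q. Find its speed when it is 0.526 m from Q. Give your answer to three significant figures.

1.54×10⁻³ m/s

Only the electrostatic force acts, so mechanical energy is conserved: ½mv² = U₁ − U₂ = kQq(1/r₁ − 1/r₂).
U₁ − U₂ = (8.99×10⁹ N·m²/C²)(-7.11×10⁻⁹ C)(1.69×10⁻⁹ C)(1/0.592 − 1/0.526) = 2.29×10⁻⁸ J.
v = √(2·2.29×10⁻⁸/0.0194) = 1.54×10⁻³ m/s.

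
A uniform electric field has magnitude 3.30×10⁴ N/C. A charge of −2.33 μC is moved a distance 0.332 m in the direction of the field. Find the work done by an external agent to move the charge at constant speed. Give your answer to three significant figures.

0.0255 J

The potential change for a displacement 0.332 m in the direction of the field is ΔV = −Ed = -1.10×10⁴ V.
W_ext = qΔV = 0.0255 J.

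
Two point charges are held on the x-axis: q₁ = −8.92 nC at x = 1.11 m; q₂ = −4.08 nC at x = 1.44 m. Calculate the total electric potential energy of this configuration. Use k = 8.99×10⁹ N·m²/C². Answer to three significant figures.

9.91×10⁻⁷ J

The assembly work is the sum of pairwise potential energies, U = Σ_{i<j} kqᵢqⱼ/rᵢⱼ.
Pair separations: r₁₂ = 0.330 m.
U = (9.91×10⁻⁷) = 9.91×10⁻⁷ J.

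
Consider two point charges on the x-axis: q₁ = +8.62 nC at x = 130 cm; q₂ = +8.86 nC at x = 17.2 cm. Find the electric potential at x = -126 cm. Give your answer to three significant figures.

85.9 V

Electric potential is a scalar, so the contributions from each charge add algebraically: V = Σ kqᵢ/rᵢ.
Distances from the field point to each charge: r₁ = 2.56 m, r₂ = 1.43 m.
V = k[(8.62×10⁻⁹)/(2.56) + (8.86×10⁻⁹)/(1.43)] = 85.9 V.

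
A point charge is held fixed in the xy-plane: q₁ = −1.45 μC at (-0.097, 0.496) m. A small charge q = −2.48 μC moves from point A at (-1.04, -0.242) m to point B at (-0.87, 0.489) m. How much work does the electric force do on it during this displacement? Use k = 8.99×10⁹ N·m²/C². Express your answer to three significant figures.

The work done by the electric force is W_field = −ΔU = −q(V_B − V_A) = q(V_A − V_B).
At A: distance to the source charge is 1.20 m; V_A = kq₁/r = -1.09×10⁴ V.
At B: distance to the source charge is 0.773 m; V_B = kq₁/r = -1.69×10⁴ V.
ΔV = V_B − V_A = -5980 V.
W_field = −qΔV = −(-2.48×10⁻⁶ C)(-5980 V) = -0.0148 J.

-0.0148 J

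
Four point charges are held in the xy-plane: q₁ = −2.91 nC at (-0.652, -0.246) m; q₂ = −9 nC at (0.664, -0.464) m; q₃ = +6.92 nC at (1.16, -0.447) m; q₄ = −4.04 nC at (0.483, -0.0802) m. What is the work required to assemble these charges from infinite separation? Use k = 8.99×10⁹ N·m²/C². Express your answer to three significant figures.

The assembly work is the sum of pairwise potential energies, U = Σ_{i<j} kqᵢqⱼ/rᵢⱼ.
Pair separations: r₁₂ = 1.33 m, r₁₃ = 1.82 m, r₁₄ = 1.15 m, r₂₃ = 0.496 m, r₂₄ = 0.424 m, r₃₄ = 0.770 m.
Summing all 6 pair terms gives U = -5.15×10⁻⁷ J.

-5.15×10⁻⁷ J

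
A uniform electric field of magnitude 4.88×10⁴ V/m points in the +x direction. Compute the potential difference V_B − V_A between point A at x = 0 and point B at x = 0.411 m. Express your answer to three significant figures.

-2.01×10⁴ V

In a uniform field, potential decreases in the direction of E: V_B − V_A = −E·Δx.
V_B − V_A = −(4.88×10⁴ V/m)(0.411 m) = -2.01×10⁴ V.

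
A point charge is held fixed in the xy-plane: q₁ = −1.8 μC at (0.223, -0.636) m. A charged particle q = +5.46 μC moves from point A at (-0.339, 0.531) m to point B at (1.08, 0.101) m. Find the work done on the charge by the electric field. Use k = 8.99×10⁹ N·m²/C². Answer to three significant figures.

The work done by the electric force is W_field = −ΔU = −q(V_B − V_A) = q(V_A − V_B).
At A: distance to the source charge is 1.30 m; V_A = kq₁/r = -1.25×10⁴ V.
At B: distance to the source charge is 1.13 m; V_B = kq₁/r = -1.43×10⁴ V.
ΔV = V_B − V_A = -1820 V.
W_field = −qΔV = −(5.46×10⁻⁶ C)(-1820 V) = 9.95×10⁻³ J.

9.95×10⁻³ J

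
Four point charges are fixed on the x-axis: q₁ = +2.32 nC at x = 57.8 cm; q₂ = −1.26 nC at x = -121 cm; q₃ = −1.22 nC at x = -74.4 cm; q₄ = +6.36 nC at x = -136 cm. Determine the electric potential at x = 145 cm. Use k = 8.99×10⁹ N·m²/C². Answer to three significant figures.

Electric potential is a scalar, so the contributions from each charge add algebraically: V = Σ kqᵢ/rᵢ.
Distances from the field point to each charge: r₁ = 0.872 m, r₂ = 2.66 m, r₃ = 2.19 m, r₄ = 2.81 m.
V = k[(2.32×10⁻⁹)/(0.872) + (-1.26×10⁻⁹)/(2.66) + (-1.22×10⁻⁹)/(2.19) + (6.36×10⁻⁹)/(2.81)] = 35.0 V.

35.0 V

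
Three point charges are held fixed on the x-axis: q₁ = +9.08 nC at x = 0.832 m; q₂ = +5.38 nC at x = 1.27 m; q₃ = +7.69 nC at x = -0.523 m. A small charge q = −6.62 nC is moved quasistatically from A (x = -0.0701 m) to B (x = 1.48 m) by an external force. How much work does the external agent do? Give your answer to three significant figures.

-7.39×10⁻⁷ J

For quasistatic motion the external work equals the change in potential energy: W_ext = qΔV = q(V_B − V_A).
At A: distances to the source charges are 0.902 m, 1.34 m, 0.453 m; V_A = Σ kqᵢ/rᵢ = 279 V.
At B: distances to the source charges are 0.648 m, 0.210 m, 2.00 m; V_B = Σ kqᵢ/rᵢ = 391 V.
ΔV = V_B − V_A = 112 V.
W_ext = qΔV = (-6.62×10⁻⁹ C)(112 V) = -7.39×10⁻⁷ J.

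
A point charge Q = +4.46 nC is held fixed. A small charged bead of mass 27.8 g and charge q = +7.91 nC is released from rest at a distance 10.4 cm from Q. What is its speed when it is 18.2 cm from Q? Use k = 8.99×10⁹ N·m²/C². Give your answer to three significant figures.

Only the electrostatic force acts, so mechanical energy is conserved: ½mv² = U₁ − U₂ = kQq(1/r₁ − 1/r₂).
U₁ − U₂ = (8.99×10⁹ N·m²/C²)(4.46×10⁻⁹ C)(7.91×10⁻⁹ C)(1/0.104 − 1/0.182) = 1.31×10⁻⁶ J.
v = √(2·1.31×10⁻⁶/0.0278) = 9.70×10⁻³ m/s.

9.70×10⁻³ m/s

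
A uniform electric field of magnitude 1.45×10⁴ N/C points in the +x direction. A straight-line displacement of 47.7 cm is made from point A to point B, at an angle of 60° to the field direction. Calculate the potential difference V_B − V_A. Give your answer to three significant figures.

-3460 V

Only the component of displacement along E changes the potential: ΔV = −E·d·cosθ.
ΔV = −(1.45×10⁴ V/m)(0.477 m)cos60° = -3460 V.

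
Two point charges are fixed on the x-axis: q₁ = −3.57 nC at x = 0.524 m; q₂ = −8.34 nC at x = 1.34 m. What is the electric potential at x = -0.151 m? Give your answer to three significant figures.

The total potential is the scalar sum of each charge's contribution, V = Σ kqᵢ/rᵢ.
Distances from the field point to each charge: r₁ = 0.675 m, r₂ = 1.49 m.
V = k[(-3.57×10⁻⁹)/(0.675) + (-8.34×10⁻⁹)/(1.49)] = -97.8 V.

-97.8 V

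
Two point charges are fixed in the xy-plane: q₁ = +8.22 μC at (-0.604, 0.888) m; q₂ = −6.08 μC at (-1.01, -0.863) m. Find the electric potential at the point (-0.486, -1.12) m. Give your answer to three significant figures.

The total potential is the scalar sum of each charge's contribution, V = Σ kqᵢ/rᵢ.
Distances from the field point to each charge: r₁ = 2.01 m, r₂ = 0.584 m.
V = k[(8.22×10⁻⁶)/(2.01) + (-6.08×10⁻⁶)/(0.584)] = -5.69×10⁴ V.

-5.69×10⁴ V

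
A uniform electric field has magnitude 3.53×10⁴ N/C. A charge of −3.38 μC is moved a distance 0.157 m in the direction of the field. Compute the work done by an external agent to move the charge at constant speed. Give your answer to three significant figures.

The potential change for a displacement 0.157 m in the direction of the field is ΔV = −Ed = -5540 V.
W_ext = qΔV = 0.0187 J.

0.0187 J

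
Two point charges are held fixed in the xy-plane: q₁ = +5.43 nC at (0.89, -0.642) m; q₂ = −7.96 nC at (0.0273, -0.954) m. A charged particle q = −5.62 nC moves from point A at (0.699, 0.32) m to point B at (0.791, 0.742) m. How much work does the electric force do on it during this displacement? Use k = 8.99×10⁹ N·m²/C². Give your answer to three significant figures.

The work done by the electric force is W_field = −ΔU = −q(V_B − V_A) = q(V_A − V_B).
At A: distances to the source charges are 0.981 m, 1.44 m; V_A = Σ kqᵢ/rᵢ = 0.0856 V.
At B: distances to the source charges are 1.39 m, 1.86 m; V_B = Σ kqᵢ/rᵢ = -3.29 V.
ΔV = V_B − V_A = -3.38 V.
W_field = −qΔV = −(-5.62×10⁻⁹ C)(-3.38 V) = -1.90×10⁻⁸ J.

-1.90×10⁻⁸ J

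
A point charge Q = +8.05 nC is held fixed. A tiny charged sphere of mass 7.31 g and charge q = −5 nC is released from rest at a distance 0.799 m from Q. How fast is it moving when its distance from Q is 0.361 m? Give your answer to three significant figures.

0.0123 m/s

Only the electrostatic force acts, so mechanical energy is conserved: ½mv² = U₁ − U₂ = kQq(1/r₁ − 1/r₂).
U₁ − U₂ = (8.99×10⁹ N·m²/C²)(8.05×10⁻⁹ C)(-5.00×10⁻⁹ C)(1/0.799 − 1/0.361) = 5.49×10⁻⁷ J.
v = √(2·5.49×10⁻⁷/7.31×10⁻³) = 0.0123 m/s.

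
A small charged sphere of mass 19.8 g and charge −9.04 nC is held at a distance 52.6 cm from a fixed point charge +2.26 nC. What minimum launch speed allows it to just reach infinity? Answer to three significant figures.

To just escape, total mechanical energy must reach zero at infinity: ½mv²_min + U = 0, so ½mv²_min = −U = |kQq|/r.
|U| = |kQq|/r = (8.99×10⁹ N·m²/C²)(2.26×10⁻⁹)(9.04×10⁻⁹)/(0.526) = 3.49×10⁻⁷ J.
v_min = √(2|U|/m) = √(2·3.49×10⁻⁷/0.0198) = 5.94×10⁻³ m/s.

5.94×10⁻³ m/s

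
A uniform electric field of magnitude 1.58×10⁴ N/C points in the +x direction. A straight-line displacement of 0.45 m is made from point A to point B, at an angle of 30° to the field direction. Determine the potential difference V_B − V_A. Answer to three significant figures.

Only the component of displacement along E changes the potential: ΔV = −E·d·cosθ.
ΔV = −(1.58×10⁴ V/m)(0.450 m)cos30° = -6160 V.

-6160 V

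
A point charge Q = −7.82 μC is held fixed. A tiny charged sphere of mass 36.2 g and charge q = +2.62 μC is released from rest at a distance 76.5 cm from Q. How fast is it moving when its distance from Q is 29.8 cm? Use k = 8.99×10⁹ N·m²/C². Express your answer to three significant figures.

4.57 m/s

Only the electrostatic force acts, so mechanical energy is conserved: ½mv² = U₁ − U₂ = kQq(1/r₁ − 1/r₂).
U₁ − U₂ = (8.99×10⁹ N·m²/C²)(-7.82×10⁻⁶ C)(2.62×10⁻⁶ C)(1/0.765 − 1/0.298) = 0.377 J.
v = √(2·0.377/0.0362) = 4.57 m/s.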